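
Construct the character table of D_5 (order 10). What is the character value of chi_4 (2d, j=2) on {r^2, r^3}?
Conjugacy classes: {e} of size 1, {r^1, r^4} of size 2, {r^2, r^3} of size 2, {s, sr, ..., sr^4} of size 5.
Character table:
  irrep \ class              {e} (size 1)  {r^1, r^4} (size 2)  {r^2, r^3} (size 2)  {s, sr, ..., sr^4} (size 5)
  chi_1 (triv)               1             1                    1                    1                          
  chi_2 (sign: r->1, s->-1)  1             1                    1                    -1                         
  chi_3 (2d, j=1)            2             -1/2 + sqrt(5)/2     -sqrt(5)/2 - 1/2     0                          
  chi_4 (2d, j=2)            2             -sqrt(5)/2 - 1/2     -1/2 + sqrt(5)/2     0                          

Spot check: chi_4 (2d, j=2) on {r^2, r^3} = -1/2 + sqrt(5)/2.

Reasoning: D_5 has order 2*5 = 10 with 4 conjugacy classes, hence 4 irreducibles. Sum of squared dims 1 + 1 + 4 + 4 = 10 = |G|. Linear characters come from the abelianisation; the 2-dimensional irreps have character r^k -> 2*cos(2*pi*j*k/5), reflections -> 0.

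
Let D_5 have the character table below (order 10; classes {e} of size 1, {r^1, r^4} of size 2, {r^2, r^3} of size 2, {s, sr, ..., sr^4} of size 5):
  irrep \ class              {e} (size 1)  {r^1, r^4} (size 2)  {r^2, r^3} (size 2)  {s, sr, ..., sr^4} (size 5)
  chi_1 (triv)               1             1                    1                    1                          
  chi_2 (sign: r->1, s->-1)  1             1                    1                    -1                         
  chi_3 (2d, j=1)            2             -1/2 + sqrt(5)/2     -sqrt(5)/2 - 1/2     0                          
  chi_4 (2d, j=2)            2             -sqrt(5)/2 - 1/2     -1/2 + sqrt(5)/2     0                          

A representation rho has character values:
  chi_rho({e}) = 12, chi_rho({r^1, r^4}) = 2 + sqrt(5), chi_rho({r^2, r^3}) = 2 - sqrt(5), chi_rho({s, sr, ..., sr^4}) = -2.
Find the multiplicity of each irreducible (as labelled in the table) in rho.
Multiplicities: chi_1: 1, chi_2: 3, chi_3: 3, chi_4: 1.

Details: Use <chi_rho, chi> = (1/|G|) sum_C |C| * chi_rho(C) * conj(chi(C)) with |G| = 10 for each irreducible chi in the table:
  <chi_rho, chi_1> = (1/10)[1*(12)*conj(1) + 2*(2 + sqrt(5))*conj(1) + 2*(2 - sqrt(5))*conj(1) + 5*(-2)*conj(1)]
      = (1/10)[(12) + (4 + 2*sqrt(5)) + (4 - 2*sqrt(5)) + (-10)] = 10/10 = 1
  <chi_rho, chi_2> = (1/10)[1*(12)*conj(1) + 2*(2 + sqrt(5))*conj(1) + 2*(2 - sqrt(5))*conj(1) + 5*(-2)*conj(-1)]
      = (1/10)[(12) + (4 + 2*sqrt(5)) + (4 - 2*sqrt(5)) + (10)] = 30/10 = 3
  <chi_rho, chi_3> = (1/10)[1*(12)*conj(2) + 2*(2 + sqrt(5))*conj(-1/2 + sqrt(5)/2) + 2*(2 - sqrt(5))*conj(-sqrt(5)/2 - 1/2) + 5*(-2)*conj(0)]
      = (1/10)[(24) + (sqrt(5) + 3) + (3 - sqrt(5)) + (0)] = 30/10 = 3
  <chi_rho, chi_4> = (1/10)[1*(12)*conj(2) + 2*(2 + sqrt(5))*conj(-sqrt(5)/2 - 1/2) + 2*(2 - sqrt(5))*conj(-1/2 + sqrt(5)/2) + 5*(-2)*conj(0)]
      = (1/10)[(24) + (-7 - 3*sqrt(5)) + (-7 + 3*sqrt(5)) + (0)] = 10/10 = 1
Dimension check: dim(rho) = sum (mult * dim) = 1*1 + 3*1 + 3*2 + 1*2 = 12 = chi_rho(e) = 12.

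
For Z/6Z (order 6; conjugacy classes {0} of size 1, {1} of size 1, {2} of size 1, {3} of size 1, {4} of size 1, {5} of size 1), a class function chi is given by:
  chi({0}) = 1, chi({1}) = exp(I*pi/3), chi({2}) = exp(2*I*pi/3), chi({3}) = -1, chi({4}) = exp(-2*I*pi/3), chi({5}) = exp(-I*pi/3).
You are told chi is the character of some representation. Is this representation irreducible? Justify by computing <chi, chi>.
Irreducible: <chi, chi> = 1.

Details: <chi, chi> = (1/|G|) sum_C |C| * |chi(C)|^2 = (1/6)[1*|1|^2 + 1*|exp(I*pi/3)|^2 + 1*|exp(2*I*pi/3)|^2 + 1*|-1|^2 + 1*|exp(-2*I*pi/3)|^2 + 1*|exp(-I*pi/3)|^2]
  = (1/6)[(1) + (1) + (1) + (1) + (1) + (1)] = 6/6 = 1.
(Exp terms are combined using exp(i*s)*conj(exp(i*t)) = exp(i*(s-t)), and sums of them are collapsed using the identity that for every m > 1 the m distinct m-th roots of unity sum to 0, e.g. 1 + exp(2*I*pi/3) + exp(-2*I*pi/3) = 0.)
A character is irreducible iff <chi, chi> = 1, so this representation is irreducible.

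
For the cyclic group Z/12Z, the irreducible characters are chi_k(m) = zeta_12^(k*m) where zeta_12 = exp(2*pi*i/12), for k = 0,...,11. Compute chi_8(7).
chi_8(7) = zeta_12^56 = exp(-2*I*pi/3)

Explanation: chi_8(7) = zeta_12^(8*7) = zeta_12^56. Since zeta_12^12 = 1, this equals zeta_12^8 = exp(2*pi*i*8/12) = exp(-2*I*pi/3).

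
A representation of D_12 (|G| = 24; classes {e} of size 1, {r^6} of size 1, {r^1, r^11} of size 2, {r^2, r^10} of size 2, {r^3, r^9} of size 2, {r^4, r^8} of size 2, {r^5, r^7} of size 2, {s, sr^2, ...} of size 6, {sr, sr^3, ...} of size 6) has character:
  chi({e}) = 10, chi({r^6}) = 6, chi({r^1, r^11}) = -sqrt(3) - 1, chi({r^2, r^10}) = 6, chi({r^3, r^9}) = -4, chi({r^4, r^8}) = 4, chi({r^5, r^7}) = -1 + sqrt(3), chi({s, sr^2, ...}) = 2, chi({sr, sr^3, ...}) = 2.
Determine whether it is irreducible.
Not irreducible (reducible): <chi, chi> = 14 > 1.

Argument: <chi, chi> = (1/|G|) sum_C |C| * |chi(C)|^2 = (1/24)[1*|10|^2 + 1*|6|^2 + 2*|-sqrt(3) - 1|^2 + 2*|6|^2 + 2*|-4|^2 + 2*|4|^2 + 2*|-1 + sqrt(3)|^2 + 6*|2|^2 + 6*|2|^2]
  = (1/24)[(100) + (36) + (4*sqrt(3) + 8) + (72) + (32) + (32) + (8 - 4*sqrt(3)) + (24) + (24)] = 336/24 = 14.
A character is irreducible iff <chi, chi> = 1, so this representation is reducible.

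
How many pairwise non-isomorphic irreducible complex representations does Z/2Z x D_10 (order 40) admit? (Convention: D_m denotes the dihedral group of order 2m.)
16

Proof sketch: The number of irreducible complex representations of a finite group equals its number of conjugacy classes. For a direct product, #classes(G x H) = #classes(G) * #classes(H). Z/2Z has 2 classes (abelian), D_10 has 8 classes, so 2 * 8 = 16, so Z/2Z x D_10 (order 40) has exactly 16 irreducible complex representations.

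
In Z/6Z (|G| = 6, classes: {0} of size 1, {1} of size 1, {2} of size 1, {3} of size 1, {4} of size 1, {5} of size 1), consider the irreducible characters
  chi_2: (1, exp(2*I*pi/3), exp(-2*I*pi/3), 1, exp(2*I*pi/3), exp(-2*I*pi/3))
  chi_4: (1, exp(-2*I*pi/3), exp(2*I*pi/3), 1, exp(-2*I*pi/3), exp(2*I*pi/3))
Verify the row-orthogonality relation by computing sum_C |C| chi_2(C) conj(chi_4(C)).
Sum = 0; so <chi_2, chi_4> = 0 (distinct irreducibles are orthogonal).

Compute term by term over conjugacy classes (|C| * chi_2(C) * conj(chi_4(C))):
  1*(1)*conj(1) + 1*(exp(2*I*pi/3))*conj(exp(-2*I*pi/3)) + 1*(exp(-2*I*pi/3))*conj(exp(2*I*pi/3)) + 1*(1)*conj(1) + 1*(exp(2*I*pi/3))*conj(exp(-2*I*pi/3)) + 1*(exp(-2*I*pi/3))*conj(exp(2*I*pi/3))
  = (1) + (exp(-2*I*pi/3)) + (exp(2*I*pi/3)) + (1) + (exp(-2*I*pi/3)) + (exp(2*I*pi/3))
  = 0.
(Exp terms are combined using exp(i*s)*conj(exp(i*t)) = exp(i*(s-t)), and sums of them are collapsed using the identity that for every m > 1 the m distinct m-th roots of unity sum to 0, e.g. 1 + exp(2*I*pi/3) + exp(-2*I*pi/3) = 0.)
Dividing by |G| = 6 gives 0/6 = 0, matching the row-orthogonality relation <chi_2, chi_4> = [chi_2 = chi_4].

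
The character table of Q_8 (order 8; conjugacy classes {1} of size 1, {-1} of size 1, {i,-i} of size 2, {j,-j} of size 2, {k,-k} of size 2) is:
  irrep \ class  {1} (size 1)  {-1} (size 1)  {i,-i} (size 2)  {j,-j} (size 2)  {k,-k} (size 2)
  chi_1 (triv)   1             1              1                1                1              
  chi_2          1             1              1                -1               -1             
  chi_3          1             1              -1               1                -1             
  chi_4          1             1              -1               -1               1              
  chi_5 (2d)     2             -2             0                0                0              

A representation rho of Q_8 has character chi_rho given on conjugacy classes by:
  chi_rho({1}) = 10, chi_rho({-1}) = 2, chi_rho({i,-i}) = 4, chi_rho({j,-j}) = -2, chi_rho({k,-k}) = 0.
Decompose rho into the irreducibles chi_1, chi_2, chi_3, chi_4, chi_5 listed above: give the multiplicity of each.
Multiplicities: chi_1: 2, chi_2: 3, chi_3: 0, chi_4: 1, chi_5: 2.

Use <chi_rho, chi> = (1/|G|) sum_C |C| * chi_rho(C) * conj(chi(C)) with |G| = 8 for each irreducible chi in the table:
  <chi_rho, chi_1> = (1/8)[1*(10)*conj(1) + 1*(2)*conj(1) + 2*(4)*conj(1) + 2*(-2)*conj(1) + 2*(0)*conj(1)]
      = (1/8)[(10) + (2) + (8) + (-4) + (0)] = 16/8 = 2
  <chi_rho, chi_2> = (1/8)[1*(10)*conj(1) + 1*(2)*conj(1) + 2*(4)*conj(1) + 2*(-2)*conj(-1) + 2*(0)*conj(-1)]
      = (1/8)[(10) + (2) + (8) + (4) + (0)] = 24/8 = 3
  <chi_rho, chi_3> = (1/8)[1*(10)*conj(1) + 1*(2)*conj(1) + 2*(4)*conj(-1) + 2*(-2)*conj(1) + 2*(0)*conj(-1)]
      = (1/8)[(10) + (2) + (-8) + (-4) + (0)] = 0/8 = 0
  <chi_rho, chi_4> = (1/8)[1*(10)*conj(1) + 1*(2)*conj(1) + 2*(4)*conj(-1) + 2*(-2)*conj(-1) + 2*(0)*conj(1)]
      = (1/8)[(10) + (2) + (-8) + (4) + (0)] = 8/8 = 1
  <chi_rho, chi_5> = (1/8)[1*(10)*conj(2) + 1*(2)*conj(-2) + 2*(4)*conj(0) + 2*(-2)*conj(0) + 2*(0)*conj(0)]
      = (1/8)[(20) + (-4) + (0) + (0) + (0)] = 16/8 = 2
Dimension check: dim(rho) = sum (mult * dim) = 2*1 + 3*1 + 0*1 + 1*1 + 2*2 = 10 = chi_rho(e) = 10.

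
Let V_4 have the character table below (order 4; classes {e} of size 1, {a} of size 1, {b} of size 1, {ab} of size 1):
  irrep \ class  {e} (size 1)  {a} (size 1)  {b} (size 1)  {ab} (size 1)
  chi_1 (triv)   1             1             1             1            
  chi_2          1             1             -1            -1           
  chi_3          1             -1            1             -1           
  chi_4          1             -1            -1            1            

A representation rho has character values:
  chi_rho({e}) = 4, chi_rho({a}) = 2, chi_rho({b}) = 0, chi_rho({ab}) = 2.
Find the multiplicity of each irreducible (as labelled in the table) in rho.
Multiplicities: chi_1: 2, chi_2: 1, chi_3: 0, chi_4: 1.

Details: Use <chi_rho, chi> = (1/|G|) sum_C |C| * chi_rho(C) * conj(chi(C)) with |G| = 4 for each irreducible chi in the table:
  <chi_rho, chi_1> = (1/4)[1*(4)*conj(1) + 1*(2)*conj(1) + 1*(0)*conj(1) + 1*(2)*conj(1)]
      = (1/4)[(4) + (2) + (0) + (2)] = 8/4 = 2
  <chi_rho, chi_2> = (1/4)[1*(4)*conj(1) + 1*(2)*conj(1) + 1*(0)*conj(-1) + 1*(2)*conj(-1)]
      = (1/4)[(4) + (2) + (0) + (-2)] = 4/4 = 1
  <chi_rho, chi_3> = (1/4)[1*(4)*conj(1) + 1*(2)*conj(-1) + 1*(0)*conj(1) + 1*(2)*conj(-1)]
      = (1/4)[(4) + (-2) + (0) + (-2)] = 0/4 = 0
  <chi_rho, chi_4> = (1/4)[1*(4)*conj(1) + 1*(2)*conj(-1) + 1*(0)*conj(-1) + 1*(2)*conj(1)]
      = (1/4)[(4) + (-2) + (0) + (2)] = 4/4 = 1
Dimension check: dim(rho) = sum (mult * dim) = 2*1 + 1*1 + 0*1 + 1*1 = 4 = chi_rho(e) = 4.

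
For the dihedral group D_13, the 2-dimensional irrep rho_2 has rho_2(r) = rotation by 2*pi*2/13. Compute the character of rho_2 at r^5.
chi_{rho_2}(r^5) = 2*cos(2*pi*2*5/13) = 2*cos(6*pi/13)

Justification: rho_2(r^5) is rotation by angle 2*pi*2*5/13, whose trace is 2*cos(2*pi*2*5/13) = 2*cos(6*pi/13).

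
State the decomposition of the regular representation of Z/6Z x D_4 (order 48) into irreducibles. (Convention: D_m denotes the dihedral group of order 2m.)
Each irreducible V_i of dimension d_i appears with multiplicity d_i, i.e. rho_reg = (direct sum over all irreducibles V_i) d_i V_i. The irreducible dimensions for Z/6Z x D_4 are 1, 1, 1, 1, 1, 1, 1, 1, 1, 1, 1, 1, 1, 1, 1, 1, 1, 1, 1, 1, 1, 1, 1, 1, 2, 2, 2, 2, 2, 2: 24 irreducibles of dimension 1, each with multiplicity 1; 6 irreducibles of dimension 2, each with multiplicity 2. Total dimension 24*1*1 + 6*2*2 = 48 = |G|.

Explanation: General theorem: in the regular representation of a finite group G, each irreducible appears with multiplicity equal to its dimension. Check: dim(rho_reg) = sum d_i^2 = 1 + 1 + 1 + 1 + 1 + 1 + 1 + 1 + 1 + 1 + 1 + 1 + 1 + 1 + 1 + 1 + 1 + 1 + 1 + 1 + 1 + 1 + 1 + 1 + 4 + 4 + 4 + 4 + 4 + 4 = 48 = |G|.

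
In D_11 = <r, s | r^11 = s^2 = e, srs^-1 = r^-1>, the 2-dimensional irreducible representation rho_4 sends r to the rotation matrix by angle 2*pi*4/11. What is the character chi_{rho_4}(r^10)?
chi_{rho_4}(r^10) = 2*cos(2*pi*4*10/11) = -2*cos(3*pi/11)

Justification: rho_4(r^10) is rotation by angle 2*pi*4*10/11, whose trace is 2*cos(2*pi*4*10/11) = -2*cos(3*pi/11).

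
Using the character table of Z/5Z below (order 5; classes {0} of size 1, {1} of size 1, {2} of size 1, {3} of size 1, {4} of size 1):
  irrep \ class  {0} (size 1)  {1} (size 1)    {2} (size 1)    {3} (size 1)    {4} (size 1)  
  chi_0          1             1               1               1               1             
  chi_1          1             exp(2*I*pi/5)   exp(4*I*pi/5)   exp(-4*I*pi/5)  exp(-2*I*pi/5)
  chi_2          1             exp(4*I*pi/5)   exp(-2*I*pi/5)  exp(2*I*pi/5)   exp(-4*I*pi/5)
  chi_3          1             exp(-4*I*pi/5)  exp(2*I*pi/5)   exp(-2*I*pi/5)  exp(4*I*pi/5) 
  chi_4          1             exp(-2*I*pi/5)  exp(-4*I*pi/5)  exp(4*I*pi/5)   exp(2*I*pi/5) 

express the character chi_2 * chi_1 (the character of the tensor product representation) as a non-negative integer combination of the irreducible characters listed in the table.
chi_2 tensor chi_1 = chi_3 (all other irreducibles have multiplicity 0).

Working: The character of a tensor product is the pointwise product (chi_2 * chi_1)(C) = chi_2(C) * chi_1(C):
  {0}: (1)*(1), {1}: (exp(4*I*pi/5))*(exp(2*I*pi/5)), {2}: (exp(-2*I*pi/5))*(exp(4*I*pi/5)), {3}: (exp(2*I*pi/5))*(exp(-4*I*pi/5)), {4}: (exp(-4*I*pi/5))*(exp(-2*I*pi/5))
so (chi_2 * chi_1) takes values
  {0} -> 1, {1} -> exp(-4*I*pi/5), {2} -> exp(2*I*pi/5), {3} -> exp(-2*I*pi/5), {4} -> exp(4*I*pi/5).
Now take the inner product of this character with each irreducible chi from the table, <chi_2*chi_1, chi> = (1/5) sum_C |C| (chi_2*chi_1)(C) conj(chi(C)):
  <chi_2*chi_1, chi_0> = (1/5)[1*(1)*conj(1) + 1*(exp(-4*I*pi/5))*conj(1) + 1*(exp(2*I*pi/5))*conj(1) + 1*(exp(-2*I*pi/5))*conj(1) + 1*(exp(4*I*pi/5))*conj(1)]
      = (1/5)[(1) + (exp(-4*I*pi/5)) + (exp(2*I*pi/5)) + (exp(-2*I*pi/5)) + (exp(4*I*pi/5))] = 0/5 = 0
  <chi_2*chi_1, chi_1> = (1/5)[1*(1)*conj(1) + 1*(exp(-4*I*pi/5))*conj(exp(2*I*pi/5)) + 1*(exp(2*I*pi/5))*conj(exp(4*I*pi/5)) + 1*(exp(-2*I*pi/5))*conj(exp(-4*I*pi/5)) + 1*(exp(4*I*pi/5))*conj(exp(-2*I*pi/5))]
      = (1/5)[(1) + (exp(4*I*pi/5)) + (exp(-2*I*pi/5)) + (exp(2*I*pi/5)) + (exp(-4*I*pi/5))] = 0/5 = 0
  <chi_2*chi_1, chi_2> = (1/5)[1*(1)*conj(1) + 1*(exp(-4*I*pi/5))*conj(exp(4*I*pi/5)) + 1*(exp(2*I*pi/5))*conj(exp(-2*I*pi/5)) + 1*(exp(-2*I*pi/5))*conj(exp(2*I*pi/5)) + 1*(exp(4*I*pi/5))*conj(exp(-4*I*pi/5))]
      = (1/5)[(1) + (exp(2*I*pi/5)) + (exp(4*I*pi/5)) + (exp(-4*I*pi/5)) + (exp(-2*I*pi/5))] = 0/5 = 0
  <chi_2*chi_1, chi_3> = (1/5)[1*(1)*conj(1) + 1*(exp(-4*I*pi/5))*conj(exp(-4*I*pi/5)) + 1*(exp(2*I*pi/5))*conj(exp(2*I*pi/5)) + 1*(exp(-2*I*pi/5))*conj(exp(-2*I*pi/5)) + 1*(exp(4*I*pi/5))*conj(exp(4*I*pi/5))]
      = (1/5)[(1) + (1) + (1) + (1) + (1)] = 5/5 = 1
  <chi_2*chi_1, chi_4> = (1/5)[1*(1)*conj(1) + 1*(exp(-4*I*pi/5))*conj(exp(-2*I*pi/5)) + 1*(exp(2*I*pi/5))*conj(exp(-4*I*pi/5)) + 1*(exp(-2*I*pi/5))*conj(exp(4*I*pi/5)) + 1*(exp(4*I*pi/5))*conj(exp(2*I*pi/5))]
      = (1/5)[(1) + (exp(-2*I*pi/5)) + (exp(-4*I*pi/5)) + (exp(4*I*pi/5)) + (exp(2*I*pi/5))] = 0/5 = 0
(Exp terms are combined using exp(i*s)*conj(exp(i*t)) = exp(i*(s-t)), and sums of them are collapsed using the identity that for every m > 1 the m distinct m-th roots of unity sum to 0, e.g. 1 + exp(2*I*pi/3) + exp(-2*I*pi/3) = 0.)
Hence the multiplicities are chi_3: 1. Dimension check: dim(chi_2)*dim(chi_1) = 1*1 = 1 and sum (mult * dim) = 1*1 = 1.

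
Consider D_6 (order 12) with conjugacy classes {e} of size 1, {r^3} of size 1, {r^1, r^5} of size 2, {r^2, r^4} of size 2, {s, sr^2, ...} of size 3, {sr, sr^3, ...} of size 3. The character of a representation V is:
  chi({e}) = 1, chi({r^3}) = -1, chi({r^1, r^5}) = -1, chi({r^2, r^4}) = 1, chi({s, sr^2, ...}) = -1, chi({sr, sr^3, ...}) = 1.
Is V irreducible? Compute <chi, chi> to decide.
Irreducible: <chi, chi> = 1.

Explanation: <chi, chi> = (1/|G|) sum_C |C| * |chi(C)|^2 = (1/12)[1*|1|^2 + 1*|-1|^2 + 2*|-1|^2 + 2*|1|^2 + 3*|-1|^2 + 3*|1|^2]
  = (1/12)[(1) + (1) + (2) + (2) + (3) + (3)] = 12/12 = 1.
A character is irreducible iff <chi, chi> = 1, so this representation is irreducible.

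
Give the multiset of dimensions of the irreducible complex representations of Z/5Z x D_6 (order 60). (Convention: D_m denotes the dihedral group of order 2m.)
Dimensions: 1, 1, 1, 1, 1, 1, 1, 1, 1, 1, 1, 1, 1, 1, 1, 1, 1, 1, 1, 1, 2, 2, 2, 2, 2, 2, 2, 2, 2, 2

Solution. There are 30 irreducibles (= number of conjugacy classes). Their dimensions d_i satisfy sum d_i^2 = |G| = 60: 1 + 1 + 1 + 1 + 1 + 1 + 1 + 1 + 1 + 1 + 1 + 1 + 1 + 1 + 1 + 1 + 1 + 1 + 1 + 1 + 4 + 4 + 4 + 4 + 4 + 4 + 4 + 4 + 4 + 4 = 60. (For the product with Z/5Z: each of the 5 1-dim characters of Z/5Z tensors with each irrep of D_6, giving 5 copies of each D_6-dimension.)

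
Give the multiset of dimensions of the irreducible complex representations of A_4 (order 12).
Dimensions: 1, 1, 1, 3

Details: There are 4 irreducibles (= number of conjugacy classes). Their dimensions d_i satisfy sum d_i^2 = |G| = 12: 1 + 1 + 1 + 9 = 12.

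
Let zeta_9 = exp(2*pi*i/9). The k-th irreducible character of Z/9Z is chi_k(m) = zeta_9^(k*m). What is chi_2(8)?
chi_2(8) = zeta_9^16 = exp(-4*I*pi/9)

Working: chi_2(8) = zeta_9^(2*8) = zeta_9^16. Since zeta_9^9 = 1, this equals zeta_9^7 = exp(2*pi*i*7/9) = exp(-4*I*pi/9).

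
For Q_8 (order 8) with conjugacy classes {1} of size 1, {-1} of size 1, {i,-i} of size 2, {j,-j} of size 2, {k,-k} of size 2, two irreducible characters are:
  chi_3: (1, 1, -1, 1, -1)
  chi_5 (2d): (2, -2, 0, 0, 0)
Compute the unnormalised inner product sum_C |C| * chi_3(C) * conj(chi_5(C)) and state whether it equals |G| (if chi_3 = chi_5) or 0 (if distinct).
Sum = 0; so <chi_3, chi_5> = 0 (distinct irreducibles are orthogonal).

Why: Compute term by term over conjugacy classes (|C| * chi_3(C) * conj(chi_5(C))):
  1*(1)*conj(2) + 1*(1)*conj(-2) + 2*(-1)*conj(0) + 2*(1)*conj(0) + 2*(-1)*conj(0)
  = (2) + (-2) + (0) + (0) + (0)
  = 0.
Dividing by |G| = 8 gives 0/8 = 0, matching the row-orthogonality relation <chi_3, chi_5> = [chi_3 = chi_5].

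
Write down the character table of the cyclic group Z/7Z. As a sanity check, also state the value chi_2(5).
Character table of Z/7Z (irreps indexed chi_0,...,chi_6 with chi_k(m) = zeta_7^(k*m), zeta_7 = exp(2*pi*i/7)):
  irrep \ class  {0} (size 1)  {1} (size 1)    {2} (size 1)    {3} (size 1)    {4} (size 1)    {5} (size 1)    {6} (size 1)  
  chi_0          1             1               1               1               1               1               1             
  chi_1          1             exp(2*I*pi/7)   exp(4*I*pi/7)   exp(6*I*pi/7)   exp(-6*I*pi/7)  exp(-4*I*pi/7)  exp(-2*I*pi/7)
  chi_2          1             exp(4*I*pi/7)   exp(-6*I*pi/7)  exp(-2*I*pi/7)  exp(2*I*pi/7)   exp(6*I*pi/7)   exp(-4*I*pi/7)
  chi_3          1             exp(6*I*pi/7)   exp(-2*I*pi/7)  exp(4*I*pi/7)   exp(-4*I*pi/7)  exp(2*I*pi/7)   exp(-6*I*pi/7)
  chi_4          1             exp(-6*I*pi/7)  exp(2*I*pi/7)   exp(-4*I*pi/7)  exp(4*I*pi/7)   exp(-2*I*pi/7)  exp(6*I*pi/7) 
  chi_5          1             exp(-4*I*pi/7)  exp(6*I*pi/7)   exp(2*I*pi/7)   exp(-2*I*pi/7)  exp(-6*I*pi/7)  exp(4*I*pi/7) 
  chi_6          1             exp(-2*I*pi/7)  exp(-4*I*pi/7)  exp(-6*I*pi/7)  exp(6*I*pi/7)   exp(4*I*pi/7)   exp(2*I*pi/7) 

Spot check: chi_2(5) = zeta_7^(2*5) = zeta_7^10 = exp(6*I*pi/7).

Working: Z/7Z is abelian, so all 7 irreducible complex representations are 1-dimensional. They are given by chi_k(m) = zeta_7^(k*m) for k = 0,...,6. Row orthogonality: sum_m chi_k(m) conj(chi_l(m)) = 7 * [k = l].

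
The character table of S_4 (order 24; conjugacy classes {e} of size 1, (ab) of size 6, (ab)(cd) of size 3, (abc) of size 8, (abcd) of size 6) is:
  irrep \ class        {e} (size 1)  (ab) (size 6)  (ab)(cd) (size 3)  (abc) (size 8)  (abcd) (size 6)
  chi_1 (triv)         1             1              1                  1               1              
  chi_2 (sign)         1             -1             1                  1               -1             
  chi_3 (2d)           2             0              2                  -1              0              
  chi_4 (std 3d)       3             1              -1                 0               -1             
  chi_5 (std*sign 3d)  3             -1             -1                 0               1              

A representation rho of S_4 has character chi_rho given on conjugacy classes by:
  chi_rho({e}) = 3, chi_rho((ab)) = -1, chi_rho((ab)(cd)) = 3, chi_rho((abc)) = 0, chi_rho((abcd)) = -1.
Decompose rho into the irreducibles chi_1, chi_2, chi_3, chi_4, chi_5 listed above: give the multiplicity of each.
Multiplicities: chi_1: 0, chi_2: 1, chi_3: 1, chi_4: 0, chi_5: 0.

Reasoning: Use <chi_rho, chi> = (1/|G|) sum_C |C| * chi_rho(C) * conj(chi(C)) with |G| = 24 for each irreducible chi in the table:
  <chi_rho, chi_1> = (1/24)[1*(3)*conj(1) + 6*(-1)*conj(1) + 3*(3)*conj(1) + 8*(0)*conj(1) + 6*(-1)*conj(1)]
      = (1/24)[(3) + (-6) + (9) + (0) + (-6)] = 0/24 = 0
  <chi_rho, chi_2> = (1/24)[1*(3)*conj(1) + 6*(-1)*conj(-1) + 3*(3)*conj(1) + 8*(0)*conj(1) + 6*(-1)*conj(-1)]
      = (1/24)[(3) + (6) + (9) + (0) + (6)] = 24/24 = 1
  <chi_rho, chi_3> = (1/24)[1*(3)*conj(2) + 6*(-1)*conj(0) + 3*(3)*conj(2) + 8*(0)*conj(-1) + 6*(-1)*conj(0)]
      = (1/24)[(6) + (0) + (18) + (0) + (0)] = 24/24 = 1
  <chi_rho, chi_4> = (1/24)[1*(3)*conj(3) + 6*(-1)*conj(1) + 3*(3)*conj(-1) + 8*(0)*conj(0) + 6*(-1)*conj(-1)]
      = (1/24)[(9) + (-6) + (-9) + (0) + (6)] = 0/24 = 0
  <chi_rho, chi_5> = (1/24)[1*(3)*conj(3) + 6*(-1)*conj(-1) + 3*(3)*conj(-1) + 8*(0)*conj(0) + 6*(-1)*conj(1)]
      = (1/24)[(9) + (6) + (-9) + (0) + (-6)] = 0/24 = 0
Dimension check: dim(rho) = sum (mult * dim) = 0*1 + 1*1 + 1*2 + 0*3 + 0*3 = 3 = chi_rho(e) = 3.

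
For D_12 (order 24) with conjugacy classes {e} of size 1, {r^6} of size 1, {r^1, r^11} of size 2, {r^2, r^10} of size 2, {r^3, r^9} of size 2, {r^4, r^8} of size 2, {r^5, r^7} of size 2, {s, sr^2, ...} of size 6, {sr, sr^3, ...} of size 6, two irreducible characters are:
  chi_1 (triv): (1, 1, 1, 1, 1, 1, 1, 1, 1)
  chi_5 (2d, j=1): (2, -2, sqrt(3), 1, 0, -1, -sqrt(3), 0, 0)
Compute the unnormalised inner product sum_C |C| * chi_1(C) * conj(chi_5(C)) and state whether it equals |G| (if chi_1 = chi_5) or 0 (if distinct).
Sum = 0; so <chi_1, chi_5> = 0 (distinct irreducibles are orthogonal).

Compute term by term over conjugacy classes (|C| * chi_1(C) * conj(chi_5(C))):
  1*(1)*conj(2) + 1*(1)*conj(-2) + 2*(1)*conj(sqrt(3)) + 2*(1)*conj(1) + 2*(1)*conj(0) + 2*(1)*conj(-1) + 2*(1)*conj(-sqrt(3)) + 6*(1)*conj(0) + 6*(1)*conj(0)
  = (2) + (-2) + (2*sqrt(3)) + (2) + (0) + (-2) + (-2*sqrt(3)) + (0) + (0)
  = 0.
Dividing by |G| = 24 gives 0/24 = 0, matching the row-orthogonality relation <chi_1, chi_5> = [chi_1 = chi_5].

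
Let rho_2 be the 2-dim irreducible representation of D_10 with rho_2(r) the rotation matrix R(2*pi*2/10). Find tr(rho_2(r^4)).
chi_{rho_2}(r^4) = 2*cos(2*pi*2*4/10) = -1/2 + sqrt(5)/2

Solution. rho_2(r^4) is rotation by angle 2*pi*2*4/10, whose trace is 2*cos(2*pi*2*4/10) = -1/2 + sqrt(5)/2.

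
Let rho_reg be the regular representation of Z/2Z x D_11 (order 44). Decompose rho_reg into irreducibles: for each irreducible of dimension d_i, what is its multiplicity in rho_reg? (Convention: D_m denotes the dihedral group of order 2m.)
Each irreducible V_i of dimension d_i appears with multiplicity d_i, i.e. rho_reg = (direct sum over all irreducibles V_i) d_i V_i. The irreducible dimensions for Z/2Z x D_11 are 1, 1, 1, 1, 2, 2, 2, 2, 2, 2, 2, 2, 2, 2: 4 irreducibles of dimension 1, each with multiplicity 1; 10 irreducibles of dimension 2, each with multiplicity 2. Total dimension 4*1*1 + 10*2*2 = 44 = |G|.

General theorem: in the regular representation of a finite group G, each irreducible appears with multiplicity equal to its dimension. Check: dim(rho_reg) = sum d_i^2 = 1 + 1 + 1 + 1 + 4 + 4 + 4 + 4 + 4 + 4 + 4 + 4 + 4 + 4 = 44 = |G|.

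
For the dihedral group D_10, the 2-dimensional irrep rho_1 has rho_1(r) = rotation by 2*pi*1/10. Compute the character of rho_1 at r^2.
chi_{rho_1}(r^2) = 2*cos(2*pi*1*2/10) = -1/2 + sqrt(5)/2

Solution. rho_1(r^2) is rotation by angle 2*pi*1*2/10, whose trace is 2*cos(2*pi*1*2/10) = -1/2 + sqrt(5)/2.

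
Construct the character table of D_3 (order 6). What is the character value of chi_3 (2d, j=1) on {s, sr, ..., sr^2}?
Conjugacy classes: {e} of size 1, {r^1, r^2} of size 2, {s, sr, ..., sr^2} of size 3.
Character table:
  irrep \ class              {e} (size 1)  {r^1, r^2} (size 2)  {s, sr, ..., sr^2} (size 3)
  chi_1 (triv)               1             1                    1                          
  chi_2 (sign: r->1, s->-1)  1             1                    -1                         
  chi_3 (2d, j=1)            2             -1                   0                          

Spot check: chi_3 (2d, j=1) on {s, sr, ..., sr^2} = 0.

Why: D_3 has order 2*3 = 6 with 3 conjugacy classes, hence 3 irreducibles. Sum of squared dims 1 + 1 + 4 = 6 = |G|. Linear characters come from the abelianisation; the 2-dimensional irreps have character r^k -> 2*cos(2*pi*j*k/3), reflections -> 0.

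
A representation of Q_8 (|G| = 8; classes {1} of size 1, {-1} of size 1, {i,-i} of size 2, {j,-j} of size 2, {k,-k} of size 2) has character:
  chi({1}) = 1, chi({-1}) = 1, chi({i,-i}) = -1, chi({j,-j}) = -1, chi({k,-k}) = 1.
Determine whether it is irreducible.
Irreducible: <chi, chi> = 1.

Derivation: <chi, chi> = (1/|G|) sum_C |C| * |chi(C)|^2 = (1/8)[1*|1|^2 + 1*|1|^2 + 2*|-1|^2 + 2*|-1|^2 + 2*|1|^2]
  = (1/8)[(1) + (1) + (2) + (2) + (2)] = 8/8 = 1.
A character is irreducible iff <chi, chi> = 1, so this representation is irreducible.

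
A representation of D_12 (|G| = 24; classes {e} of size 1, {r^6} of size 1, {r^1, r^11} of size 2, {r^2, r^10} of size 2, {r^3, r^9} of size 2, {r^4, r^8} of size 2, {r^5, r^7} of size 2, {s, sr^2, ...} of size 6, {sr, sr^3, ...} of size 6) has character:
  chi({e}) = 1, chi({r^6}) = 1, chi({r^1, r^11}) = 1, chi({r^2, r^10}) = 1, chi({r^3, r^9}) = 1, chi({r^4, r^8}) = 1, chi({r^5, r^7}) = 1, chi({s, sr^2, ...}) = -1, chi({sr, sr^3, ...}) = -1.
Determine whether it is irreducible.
Irreducible: <chi, chi> = 1.

<chi, chi> = (1/|G|) sum_C |C| * |chi(C)|^2 = (1/24)[1*|1|^2 + 1*|1|^2 + 2*|1|^2 + 2*|1|^2 + 2*|1|^2 + 2*|1|^2 + 2*|1|^2 + 6*|-1|^2 + 6*|-1|^2]
  = (1/24)[(1) + (1) + (2) + (2) + (2) + (2) + (2) + (6) + (6)] = 24/24 = 1.
A character is irreducible iff <chi, chi> = 1, so this representation is irreducible.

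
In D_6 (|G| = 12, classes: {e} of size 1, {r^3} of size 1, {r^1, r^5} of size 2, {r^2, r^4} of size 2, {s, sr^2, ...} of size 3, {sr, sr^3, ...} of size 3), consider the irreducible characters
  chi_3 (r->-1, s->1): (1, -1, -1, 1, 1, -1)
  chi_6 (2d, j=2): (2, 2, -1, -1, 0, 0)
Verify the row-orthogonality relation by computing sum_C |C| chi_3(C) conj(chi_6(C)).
Sum = 0; so <chi_3, chi_6> = 0 (distinct irreducibles are orthogonal).

Justification: Compute term by term over conjugacy classes (|C| * chi_3(C) * conj(chi_6(C))):
  1*(1)*conj(2) + 1*(-1)*conj(2) + 2*(-1)*conj(-1) + 2*(1)*conj(-1) + 3*(1)*conj(0) + 3*(-1)*conj(0)
  = (2) + (-2) + (2) + (-2) + (0) + (0)
  = 0.
Dividing by |G| = 12 gives 0/12 = 0, matching the row-orthogonality relation <chi_3, chi_6> = [chi_3 = chi_6].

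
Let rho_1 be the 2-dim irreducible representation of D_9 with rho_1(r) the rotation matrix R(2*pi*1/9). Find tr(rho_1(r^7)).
chi_{rho_1}(r^7) = 2*cos(2*pi*1*7/9) = 2*cos(4*pi/9)

Why: rho_1(r^7) is rotation by angle 2*pi*1*7/9, whose trace is 2*cos(2*pi*1*7/9) = 2*cos(4*pi/9).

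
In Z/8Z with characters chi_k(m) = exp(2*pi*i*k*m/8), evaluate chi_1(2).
chi_1(2) = zeta_8^2 = I

Justification: chi_1(2) = zeta_8^(1*2) = zeta_8^2. Since zeta_8^8 = 1, this equals zeta_8^2 = exp(2*pi*i*2/8) = I.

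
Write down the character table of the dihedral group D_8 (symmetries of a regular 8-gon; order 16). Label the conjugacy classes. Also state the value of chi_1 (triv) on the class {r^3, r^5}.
Conjugacy classes: {e} of size 1, {r^4} of size 1, {r^1, r^7} of size 2, {r^2, r^6} of size 2, {r^3, r^5} of size 2, {s, sr^2, ...} of size 4, {sr, sr^3, ...} of size 4.
Character table:
  irrep \ class              {e} (size 1)  {r^4} (size 1)  {r^1, r^7} (size 2)  {r^2, r^6} (size 2)  {r^3, r^5} (size 2)  {s, sr^2, ...} (size 4)  {sr, sr^3, ...} (size 4)
  chi_1 (triv)               1             1               1                    1                    1                    1                        1                       
  chi_2 (sign: r->1, s->-1)  1             1               1                    1                    1                    -1                       -1                      
  chi_3 (r->-1, s->1)        1             1               -1                   1                    -1                   1                        -1                      
  chi_4 (r->-1, s->-1)       1             1               -1                   1                    -1                   -1                       1                       
  chi_5 (2d, j=1)            2             -2              sqrt(2)              0                    -sqrt(2)             0                        0                       
  chi_6 (2d, j=2)            2             2               0                    -2                   0                    0                        0                       
  chi_7 (2d, j=3)            2             -2              -sqrt(2)             0                    sqrt(2)              0                        0                       

Spot check: chi_1 (triv) on {r^3, r^5} = 1.

D_8 has order 2*8 = 16 with 7 conjugacy classes, hence 7 irreducibles. Sum of squared dims 1 + 1 + 1 + 1 + 4 + 4 + 4 = 16 = |G|. Linear characters come from the abelianisation; the 2-dimensional irreps have character r^k -> 2*cos(2*pi*j*k/8), reflections -> 0.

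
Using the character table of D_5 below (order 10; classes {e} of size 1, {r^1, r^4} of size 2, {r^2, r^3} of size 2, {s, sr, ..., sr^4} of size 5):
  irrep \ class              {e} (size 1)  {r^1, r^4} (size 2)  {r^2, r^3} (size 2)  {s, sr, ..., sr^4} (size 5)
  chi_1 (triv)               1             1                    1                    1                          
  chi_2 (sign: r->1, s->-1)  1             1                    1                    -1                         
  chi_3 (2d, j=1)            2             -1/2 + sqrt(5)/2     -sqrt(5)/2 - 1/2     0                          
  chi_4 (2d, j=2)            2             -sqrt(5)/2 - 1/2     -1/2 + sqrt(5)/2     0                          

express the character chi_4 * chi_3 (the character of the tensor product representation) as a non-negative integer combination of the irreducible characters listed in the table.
chi_4 tensor chi_3 = chi_3 + chi_4 (all other irreducibles have multiplicity 0).

Proof sketch: The character of a tensor product is the pointwise product (chi_4 * chi_3)(C) = chi_4(C) * chi_3(C):
  {e}: (2)*(2), {r^1, r^4}: (-sqrt(5)/2 - 1/2)*(-1/2 + sqrt(5)/2), {r^2, r^3}: (-1/2 + sqrt(5)/2)*(-sqrt(5)/2 - 1/2), {s, sr, ..., sr^4}: (0)*(0)
so (chi_4 * chi_3) takes values
  {e} -> 4, {r^1, r^4} -> -1, {r^2, r^3} -> -1, {s, sr, ..., sr^4} -> 0.
Now take the inner product of this character with each irreducible chi from the table, <chi_4*chi_3, chi> = (1/10) sum_C |C| (chi_4*chi_3)(C) conj(chi(C)):
  <chi_4*chi_3, chi_1> = (1/10)[1*(4)*conj(1) + 2*(-1)*conj(1) + 2*(-1)*conj(1) + 5*(0)*conj(1)]
      = (1/10)[(4) + (-2) + (-2) + (0)] = 0/10 = 0
  <chi_4*chi_3, chi_2> = (1/10)[1*(4)*conj(1) + 2*(-1)*conj(1) + 2*(-1)*conj(1) + 5*(0)*conj(-1)]
      = (1/10)[(4) + (-2) + (-2) + (0)] = 0/10 = 0
  <chi_4*chi_3, chi_3> = (1/10)[1*(4)*conj(2) + 2*(-1)*conj(-1/2 + sqrt(5)/2) + 2*(-1)*conj(-sqrt(5)/2 - 1/2) + 5*(0)*conj(0)]
      = (1/10)[(8) + (1 - sqrt(5)) + (1 + sqrt(5)) + (0)] = 10/10 = 1
  <chi_4*chi_3, chi_4> = (1/10)[1*(4)*conj(2) + 2*(-1)*conj(-sqrt(5)/2 - 1/2) + 2*(-1)*conj(-1/2 + sqrt(5)/2) + 5*(0)*conj(0)]
      = (1/10)[(8) + (1 + sqrt(5)) + (1 - sqrt(5)) + (0)] = 10/10 = 1
Hence the multiplicities are chi_3: 1, chi_4: 1. Dimension check: dim(chi_4)*dim(chi_3) = 2*2 = 4 and sum (mult * dim) = 1*2 + 1*2 = 4.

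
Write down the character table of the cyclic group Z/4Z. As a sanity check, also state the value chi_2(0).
Character table of Z/4Z (irreps indexed chi_0,...,chi_3 with chi_k(m) = zeta_4^(k*m), zeta_4 = exp(2*pi*i/4)):
  irrep \ class  {0} (size 1)  {1} (size 1)  {2} (size 1)  {3} (size 1)
  chi_0          1             1             1             1           
  chi_1          1             I             -1            -I          
  chi_2          1             -1            1             -1          
  chi_3          1             -I            -1            I           

Spot check: chi_2(0) = zeta_4^(2*0) = zeta_4^0 = 1.

Reasoning: Z/4Z is abelian, so all 4 irreducible complex representations are 1-dimensional. They are given by chi_k(m) = zeta_4^(k*m) for k = 0,...,3. Row orthogonality: sum_m chi_k(m) conj(chi_l(m)) = 4 * [k = l].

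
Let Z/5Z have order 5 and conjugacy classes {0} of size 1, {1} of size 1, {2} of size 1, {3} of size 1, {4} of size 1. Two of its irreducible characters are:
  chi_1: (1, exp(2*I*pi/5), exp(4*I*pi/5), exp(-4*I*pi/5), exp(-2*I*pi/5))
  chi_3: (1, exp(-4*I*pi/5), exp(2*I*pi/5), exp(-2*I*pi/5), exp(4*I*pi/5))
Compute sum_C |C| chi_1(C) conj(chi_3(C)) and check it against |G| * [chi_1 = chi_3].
Sum = 0; so <chi_1, chi_3> = 0 (distinct irreducibles are orthogonal).

Explanation: Compute term by term over conjugacy classes (|C| * chi_1(C) * conj(chi_3(C))):
  1*(1)*conj(1) + 1*(exp(2*I*pi/5))*conj(exp(-4*I*pi/5)) + 1*(exp(4*I*pi/5))*conj(exp(2*I*pi/5)) + 1*(exp(-4*I*pi/5))*conj(exp(-2*I*pi/5)) + 1*(exp(-2*I*pi/5))*conj(exp(4*I*pi/5))
  = (1) + (exp(-4*I*pi/5)) + (exp(2*I*pi/5)) + (exp(-2*I*pi/5)) + (exp(4*I*pi/5))
  = 0.
(Exp terms are combined using exp(i*s)*conj(exp(i*t)) = exp(i*(s-t)), and sums of them are collapsed using the identity that for every m > 1 the m distinct m-th roots of unity sum to 0, e.g. 1 + exp(2*I*pi/3) + exp(-2*I*pi/3) = 0.)
Dividing by |G| = 5 gives 0/5 = 0, matching the row-orthogonality relation <chi_1, chi_3> = [chi_1 = chi_3].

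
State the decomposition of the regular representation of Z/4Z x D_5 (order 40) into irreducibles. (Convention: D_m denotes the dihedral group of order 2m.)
Each irreducible V_i of dimension d_i appears with multiplicity d_i, i.e. rho_reg = (direct sum over all irreducibles V_i) d_i V_i. The irreducible dimensions for Z/4Z x D_5 are 1, 1, 1, 1, 1, 1, 1, 1, 2, 2, 2, 2, 2, 2, 2, 2: 8 irreducibles of dimension 1, each with multiplicity 1; 8 irreducibles of dimension 2, each with multiplicity 2. Total dimension 8*1*1 + 8*2*2 = 40 = |G|.

Solution. General theorem: in the regular representation of a finite group G, each irreducible appears with multiplicity equal to its dimension. Check: dim(rho_reg) = sum d_i^2 = 1 + 1 + 1 + 1 + 1 + 1 + 1 + 1 + 4 + 4 + 4 + 4 + 4 + 4 + 4 + 4 = 40 = |G|.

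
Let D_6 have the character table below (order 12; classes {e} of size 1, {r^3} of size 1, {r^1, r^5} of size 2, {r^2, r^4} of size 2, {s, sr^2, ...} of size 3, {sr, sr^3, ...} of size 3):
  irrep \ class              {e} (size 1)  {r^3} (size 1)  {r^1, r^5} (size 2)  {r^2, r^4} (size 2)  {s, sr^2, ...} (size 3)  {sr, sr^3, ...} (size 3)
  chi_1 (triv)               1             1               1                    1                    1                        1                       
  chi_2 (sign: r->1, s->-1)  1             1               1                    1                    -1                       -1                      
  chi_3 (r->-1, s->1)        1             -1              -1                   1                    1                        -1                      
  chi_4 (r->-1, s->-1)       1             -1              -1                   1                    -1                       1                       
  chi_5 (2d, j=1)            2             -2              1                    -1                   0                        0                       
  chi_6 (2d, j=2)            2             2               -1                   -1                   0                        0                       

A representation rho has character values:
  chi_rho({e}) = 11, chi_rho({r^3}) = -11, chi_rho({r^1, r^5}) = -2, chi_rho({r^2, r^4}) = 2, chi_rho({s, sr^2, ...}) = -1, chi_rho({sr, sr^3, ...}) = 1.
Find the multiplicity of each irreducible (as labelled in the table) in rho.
Multiplicities: chi_1: 0, chi_2: 0, chi_3: 2, chi_4: 3, chi_5: 3, chi_6: 0.

Proof sketch: Use <chi_rho, chi> = (1/|G|) sum_C |C| * chi_rho(C) * conj(chi(C)) with |G| = 12 for each irreducible chi in the table:
  <chi_rho, chi_1> = (1/12)[1*(11)*conj(1) + 1*(-11)*conj(1) + 2*(-2)*conj(1) + 2*(2)*conj(1) + 3*(-1)*conj(1) + 3*(1)*conj(1)]
      = (1/12)[(11) + (-11) + (-4) + (4) + (-3) + (3)] = 0/12 = 0
  <chi_rho, chi_2> = (1/12)[1*(11)*conj(1) + 1*(-11)*conj(1) + 2*(-2)*conj(1) + 2*(2)*conj(1) + 3*(-1)*conj(-1) + 3*(1)*conj(-1)]
      = (1/12)[(11) + (-11) + (-4) + (4) + (3) + (-3)] = 0/12 = 0
  <chi_rho, chi_3> = (1/12)[1*(11)*conj(1) + 1*(-11)*conj(-1) + 2*(-2)*conj(-1) + 2*(2)*conj(1) + 3*(-1)*conj(1) + 3*(1)*conj(-1)]
      = (1/12)[(11) + (11) + (4) + (4) + (-3) + (-3)] = 24/12 = 2
  <chi_rho, chi_4> = (1/12)[1*(11)*conj(1) + 1*(-11)*conj(-1) + 2*(-2)*conj(-1) + 2*(2)*conj(1) + 3*(-1)*conj(-1) + 3*(1)*conj(1)]
      = (1/12)[(11) + (11) + (4) + (4) + (3) + (3)] = 36/12 = 3
  <chi_rho, chi_5> = (1/12)[1*(11)*conj(2) + 1*(-11)*conj(-2) + 2*(-2)*conj(1) + 2*(2)*conj(-1) + 3*(-1)*conj(0) + 3*(1)*conj(0)]
      = (1/12)[(22) + (22) + (-4) + (-4) + (0) + (0)] = 36/12 = 3
  <chi_rho, chi_6> = (1/12)[1*(11)*conj(2) + 1*(-11)*conj(2) + 2*(-2)*conj(-1) + 2*(2)*conj(-1) + 3*(-1)*conj(0) + 3*(1)*conj(0)]
      = (1/12)[(22) + (-22) + (4) + (-4) + (0) + (0)] = 0/12 = 0
Dimension check: dim(rho) = sum (mult * dim) = 0*1 + 0*1 + 2*1 + 3*1 + 3*2 + 0*2 = 11 = chi_rho(e) = 11.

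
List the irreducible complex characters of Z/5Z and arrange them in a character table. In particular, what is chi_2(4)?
Character table of Z/5Z (irreps indexed chi_0,...,chi_4 with chi_k(m) = zeta_5^(k*m), zeta_5 = exp(2*pi*i/5)):
  irrep \ class  {0} (size 1)  {1} (size 1)    {2} (size 1)    {3} (size 1)    {4} (size 1)  
  chi_0          1             1               1               1               1             
  chi_1          1             exp(2*I*pi/5)   exp(4*I*pi/5)   exp(-4*I*pi/5)  exp(-2*I*pi/5)
  chi_2          1             exp(4*I*pi/5)   exp(-2*I*pi/5)  exp(2*I*pi/5)   exp(-4*I*pi/5)
  chi_3          1             exp(-4*I*pi/5)  exp(2*I*pi/5)   exp(-2*I*pi/5)  exp(4*I*pi/5) 
  chi_4          1             exp(-2*I*pi/5)  exp(-4*I*pi/5)  exp(4*I*pi/5)   exp(2*I*pi/5) 

Spot check: chi_2(4) = zeta_5^(2*4) = zeta_5^8 = exp(-4*I*pi/5).

Details: Z/5Z is abelian, so all 5 irreducible complex representations are 1-dimensional. They are given by chi_k(m) = zeta_5^(k*m) for k = 0,...,4. Row orthogonality: sum_m chi_k(m) conj(chi_l(m)) = 5 * [k = l].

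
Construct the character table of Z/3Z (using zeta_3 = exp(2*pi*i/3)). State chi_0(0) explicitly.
Character table of Z/3Z (irreps indexed chi_0,...,chi_2 with chi_k(m) = zeta_3^(k*m), zeta_3 = exp(2*pi*i/3)):
  irrep \ class  {0} (size 1)  {1} (size 1)    {2} (size 1)  
  chi_0          1             1               1             
  chi_1          1             exp(2*I*pi/3)   exp(-2*I*pi/3)
  chi_2          1             exp(-2*I*pi/3)  exp(2*I*pi/3) 

Spot check: chi_0(0) = zeta_3^(0*0) = zeta_3^0 = 1.

Derivation: Z/3Z is abelian, so all 3 irreducible complex representations are 1-dimensional. They are given by chi_k(m) = zeta_3^(k*m) for k = 0,...,2. Row orthogonality: sum_m chi_k(m) conj(chi_l(m)) = 3 * [k = l].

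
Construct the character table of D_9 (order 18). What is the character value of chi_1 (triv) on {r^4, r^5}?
Conjugacy classes: {e} of size 1, {r^1, r^8} of size 2, {r^2, r^7} of size 2, {r^3, r^6} of size 2, {r^4, r^5} of size 2, {s, sr, ..., sr^8} of size 9.
Character table:
  irrep \ class              {e} (size 1)  {r^1, r^8} (size 2)  {r^2, r^7} (size 2)  {r^3, r^6} (size 2)  {r^4, r^5} (size 2)  {s, sr, ..., sr^8} (size 9)
  chi_1 (triv)               1             1                    1                    1                    1                    1                          
  chi_2 (sign: r->1, s->-1)  1             1                    1                    1                    1                    -1                         
  chi_3 (2d, j=1)            2             2*cos(2*pi/9)        2*cos(4*pi/9)        -1                   -2*cos(pi/9)         0                          
  chi_4 (2d, j=2)            2             2*cos(4*pi/9)        -2*cos(pi/9)         -1                   2*cos(2*pi/9)        0                          
  chi_5 (2d, j=3)            2             -1                   -1                   2                    -1                   0                          
  chi_6 (2d, j=4)            2             -2*cos(pi/9)         2*cos(2*pi/9)        -1                   2*cos(4*pi/9)        0                          

Spot check: chi_1 (triv) on {r^4, r^5} = 1.

Justification: D_9 has order 2*9 = 18 with 6 conjugacy classes, hence 6 irreducibles. Sum of squared dims 1 + 1 + 4 + 4 + 4 + 4 = 18 = |G|. Linear characters come from the abelianisation; the 2-dimensional irreps have character r^k -> 2*cos(2*pi*j*k/9), reflections -> 0.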